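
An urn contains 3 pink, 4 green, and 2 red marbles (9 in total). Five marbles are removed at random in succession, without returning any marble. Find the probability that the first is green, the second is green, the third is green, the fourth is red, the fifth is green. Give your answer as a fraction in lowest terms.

1/315

Multiply the conditional probability of each draw in order, without replacement, so each draw removes one from its color and from the total.
P = (4/9) · (3/8) · (2/7) · (2/6) · (1/5) = 1/315 ≈ 0.0032.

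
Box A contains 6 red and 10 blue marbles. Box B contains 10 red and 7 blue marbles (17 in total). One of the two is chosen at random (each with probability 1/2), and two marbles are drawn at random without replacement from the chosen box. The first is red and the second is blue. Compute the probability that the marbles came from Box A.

P(E | Box A) = 1/4; P(E | Box B) = 35/136.
P(E) = 1/2·1/4 + 1/2·35/136 = 69/272.
By Bayes' rule, P(Box A | E) = 1/8 / 69/272 = 34/69 ≈ 0.4928.

34/69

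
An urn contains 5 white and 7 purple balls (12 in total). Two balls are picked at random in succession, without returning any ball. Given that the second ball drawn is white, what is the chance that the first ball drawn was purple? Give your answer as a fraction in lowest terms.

7/11

P(first=purple and the second ball drawn is white) = (7/12)·(5/11) = 35/132.
P(the second ball drawn is white) = Σ over first color = 5/33 + 35/132 = 5/12.
By Bayes, P(first=purple | the second ball drawn is white) = 35/132 / 5/12 = 7/11 ≈ 0.6364.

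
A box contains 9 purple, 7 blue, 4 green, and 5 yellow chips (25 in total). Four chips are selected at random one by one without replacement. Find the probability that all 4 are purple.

Unordered draws without replacement: count favorable combinations over C(25,4).
Favorable = C(9,4) · C(7,0) · C(4,0) · C(5,0) = 126; total = C(25,4) = 12650.
P = 126/12650 = 63/6325 ≈ 0.0100.

63/6325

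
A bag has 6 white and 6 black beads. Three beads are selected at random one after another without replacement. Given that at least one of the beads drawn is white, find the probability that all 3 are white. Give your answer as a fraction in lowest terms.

1/10

P(all 3 white) = C(6,3)/C(12,3) = 1/11; P(at least one white) = 1 − C(6,3)/C(12,3) = 10/11.
Since 'all 3 white' ⊆ 'at least one white', P(all 3 | at least one) = 1/11 / 10/11 = 1/10 ≈ 0.1000.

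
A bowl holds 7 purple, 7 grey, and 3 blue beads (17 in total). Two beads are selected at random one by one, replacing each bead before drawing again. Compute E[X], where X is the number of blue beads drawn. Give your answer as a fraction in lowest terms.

6/17

By linearity of expectation, E[X] = Σ P(draw i is blue); each independent draw has P(blue) = 3/17.
E[X] = 2 · 3/17 = 6/17 ≈ 0.3529.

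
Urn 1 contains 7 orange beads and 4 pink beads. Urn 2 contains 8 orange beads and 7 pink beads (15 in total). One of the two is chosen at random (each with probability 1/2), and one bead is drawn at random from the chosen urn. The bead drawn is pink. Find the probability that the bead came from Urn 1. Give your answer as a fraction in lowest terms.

P(pink | Urn 1) = 4/11; P(pink | Urn 2) = 7/15.
P(pink) = 1/2·4/11 + 1/2·7/15 = 137/330.
By Bayes' rule, P(Urn 1 | pink) = 2/11 / 137/330 = 60/137 ≈ 0.4380.

60/137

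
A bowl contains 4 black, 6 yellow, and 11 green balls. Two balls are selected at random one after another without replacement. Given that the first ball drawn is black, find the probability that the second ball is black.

After removing 1 black, the bowl has 3 black out of 20 remaining.
P(second is black | given) = 3/20 ≈ 0.1500.

3/20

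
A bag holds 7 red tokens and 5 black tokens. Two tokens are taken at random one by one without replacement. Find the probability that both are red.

Multiply the conditional probability of each draw in order, without replacement, so each draw removes one from its color and from the total.
P = (7/12) · (6/11) = 7/22 ≈ 0.3182.

7/22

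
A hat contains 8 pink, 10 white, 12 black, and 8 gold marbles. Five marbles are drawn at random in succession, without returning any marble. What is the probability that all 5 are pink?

Unordered draws without replacement: count favorable combinations over C(38,5).
Favorable = C(8,5) · C(10,0) · C(12,0) · C(8,0) = 56; total = C(38,5) = 501942.
P = 56/501942 = 4/35853 ≈ 0.0001.

4/35853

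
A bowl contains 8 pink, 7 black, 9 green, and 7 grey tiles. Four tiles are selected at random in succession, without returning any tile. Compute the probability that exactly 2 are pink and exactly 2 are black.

Unordered draws without replacement: count favorable combinations over C(31,4).
Favorable = C(8,2) · C(7,2) · C(9,0) · C(7,0) = 588; total = C(31,4) = 31465.
P = 588/31465 = 84/4495 ≈ 0.0187.

84/4495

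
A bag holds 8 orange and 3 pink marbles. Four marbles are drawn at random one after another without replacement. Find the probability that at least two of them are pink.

46/165

Sum the hypergeometric tail for j = 2,…,3 pink marbles.
Favorable = C(3,2)·C(8,2) + C(3,3)·C(8,1) = 92; total = C(11,4) = 330.
P = 92/330 = 46/165 ≈ 0.2788.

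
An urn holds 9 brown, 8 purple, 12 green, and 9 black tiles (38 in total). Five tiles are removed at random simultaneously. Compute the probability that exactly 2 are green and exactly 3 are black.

132/11951

Unordered draws without replacement: count favorable combinations over C(38,5).
Favorable = C(9,0) · C(8,0) · C(12,2) · C(9,3) = 5544; total = C(38,5) = 501942.
P = 5544/501942 = 132/11951 ≈ 0.0110.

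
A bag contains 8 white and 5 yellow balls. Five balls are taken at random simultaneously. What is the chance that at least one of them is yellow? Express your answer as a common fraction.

Use the complement: P(at least one yellow) = 1 − P(no yellow).
P(none) = C(8,5)/C(13,5) = 56/1287.
So P = 1 − 56/1287 = 1231/1287 ≈ 0.9565.

1231/1287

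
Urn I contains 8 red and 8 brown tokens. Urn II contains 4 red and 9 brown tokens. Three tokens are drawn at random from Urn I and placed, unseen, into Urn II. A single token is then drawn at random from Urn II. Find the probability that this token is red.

Condition on how many of the transferred tokens are red (from Urn I: 8 red of 16; then Urn II has 16 total).
  0 red: C(8,0)C(8,3)/C(16,3) = 1/10; then P = 4/16
  1 red: C(8,1)C(8,2)/C(16,3) = 2/5; then P = 5/16
  2 red: C(8,2)C(8,1)/C(16,3) = 2/5; then P = 6/16
  3 red: C(8,3)C(8,0)/C(16,3) = 1/10; then P = 7/16
P(red from Urn II) = 11/32 ≈ 0.3438.

11/32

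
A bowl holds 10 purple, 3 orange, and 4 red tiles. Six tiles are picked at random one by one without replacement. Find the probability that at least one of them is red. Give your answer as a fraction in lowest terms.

Use the complement: P(at least one red) = 1 − P(no red).
P(none) = C(13,6)/C(17,6) = 1716/12376.
So P = 1 − 1716/12376 = 205/238 ≈ 0.8613.

205/238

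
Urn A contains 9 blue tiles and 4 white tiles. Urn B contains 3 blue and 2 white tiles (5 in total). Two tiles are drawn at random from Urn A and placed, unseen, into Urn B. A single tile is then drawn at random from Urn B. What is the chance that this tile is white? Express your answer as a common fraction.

Condition on how many of the transferred tiles are white (from Urn A: 4 white of 13; then Urn B has 7 total).
  0 white: C(4,0)C(9,2)/C(13,2) = 6/13; then P = 2/7
  1 white: C(4,1)C(9,1)/C(13,2) = 6/13; then P = 3/7
  2 white: C(4,2)C(9,0)/C(13,2) = 1/13; then P = 4/7
P(white from Urn B) = 34/91 ≈ 0.3736.

34/91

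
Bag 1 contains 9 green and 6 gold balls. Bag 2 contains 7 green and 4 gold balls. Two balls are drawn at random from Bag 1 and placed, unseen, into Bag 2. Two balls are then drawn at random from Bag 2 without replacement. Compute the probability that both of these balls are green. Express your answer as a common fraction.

347/910

Condition on how many of the transferred balls are green (from Bag 1: 9 green of 15; then Bag 2 has 13 total).
  0 green: C(9,0)C(6,2)/C(15,2) = 1/7; then P = C(7,2)/C(13,2) = 7/26
  1 green: C(9,1)C(6,1)/C(15,2) = 18/35; then P = C(8,2)/C(13,2) = 14/39
  2 green: C(9,2)C(6,0)/C(15,2) = 12/35; then P = C(9,2)/C(13,2) = 6/13
P(both green) = 347/910 ≈ 0.3813.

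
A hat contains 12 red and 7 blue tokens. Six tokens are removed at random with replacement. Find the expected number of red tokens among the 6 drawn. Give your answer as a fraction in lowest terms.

72/19

By linearity of expectation, E[X] = Σ P(draw i is red); each independent draw has P(red) = 12/19.
E[X] = 6 · 12/19 = 72/19 ≈ 3.7895.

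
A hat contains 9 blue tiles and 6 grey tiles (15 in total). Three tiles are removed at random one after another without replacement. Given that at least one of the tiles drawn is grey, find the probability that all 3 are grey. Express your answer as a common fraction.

20/371

P(all 3 grey) = C(6,3)/C(15,3) = 4/91; P(at least one grey) = 1 − C(9,3)/C(15,3) = 53/65.
Since 'all 3 grey' ⊆ 'at least one grey', P(all 3 | at least one) = 4/91 / 53/65 = 20/371 ≈ 0.0539.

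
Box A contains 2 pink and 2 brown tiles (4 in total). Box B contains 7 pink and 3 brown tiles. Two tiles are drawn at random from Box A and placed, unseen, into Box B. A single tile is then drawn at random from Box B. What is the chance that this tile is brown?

Condition on how many of the transferred tiles are brown (from Box A: 2 brown of 4; then Box B has 12 total).
  0 brown: C(2,0)C(2,2)/C(4,2) = 1/6; then P = 3/12
  1 brown: C(2,1)C(2,1)/C(4,2) = 2/3; then P = 4/12
  2 brown: C(2,2)C(2,0)/C(4,2) = 1/6; then P = 5/12
P(brown from Box B) = 1/3 ≈ 0.3333.

1/3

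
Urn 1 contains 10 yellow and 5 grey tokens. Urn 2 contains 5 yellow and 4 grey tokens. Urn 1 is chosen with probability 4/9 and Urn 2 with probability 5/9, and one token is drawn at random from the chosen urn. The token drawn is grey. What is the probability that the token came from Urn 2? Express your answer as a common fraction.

P(grey | Urn 1) = 1/3; P(grey | Urn 2) = 4/9.
P(grey) = 4/9·1/3 + 5/9·4/9 = 32/81.
By Bayes' rule, P(Urn 2 | grey) = 20/81 / 32/81 = 5/8 ≈ 0.6250.

5/8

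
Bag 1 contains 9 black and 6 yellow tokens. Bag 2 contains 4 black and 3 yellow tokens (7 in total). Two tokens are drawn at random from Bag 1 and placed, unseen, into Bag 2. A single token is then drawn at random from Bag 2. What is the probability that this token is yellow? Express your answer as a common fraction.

Condition on how many of the transferred tokens are yellow (from Bag 1: 6 yellow of 15; then Bag 2 has 9 total).
  0 yellow: C(6,0)C(9,2)/C(15,2) = 12/35; then P = 3/9
  1 yellow: C(6,1)C(9,1)/C(15,2) = 18/35; then P = 4/9
  2 yellow: C(6,2)C(9,0)/C(15,2) = 1/7; then P = 5/9
P(yellow from Bag 2) = 19/45 ≈ 0.4222.

19/45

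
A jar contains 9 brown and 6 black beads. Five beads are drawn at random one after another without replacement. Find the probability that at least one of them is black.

137/143

Use the complement: P(at least one black) = 1 − P(no black).
P(none) = C(9,5)/C(15,5) = 126/3003.
So P = 1 − 126/3003 = 137/143 ≈ 0.9580.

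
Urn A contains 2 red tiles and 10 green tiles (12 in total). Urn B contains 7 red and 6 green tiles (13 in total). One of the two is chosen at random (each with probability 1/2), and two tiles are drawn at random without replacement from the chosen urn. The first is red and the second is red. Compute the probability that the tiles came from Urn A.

13/244

P(E | Urn A) = 1/66; P(E | Urn B) = 7/26.
P(E) = 1/2·1/66 + 1/2·7/26 = 61/429.
By Bayes' rule, P(Urn A | E) = 1/132 / 61/429 = 13/244 ≈ 0.0533.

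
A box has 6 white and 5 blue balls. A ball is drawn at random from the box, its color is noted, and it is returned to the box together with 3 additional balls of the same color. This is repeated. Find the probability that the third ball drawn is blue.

5/11

Sum over the four possibilities for the first two draws (blue/not-blue each), tracking how the blue count and total change by +3 per draw.
P(third is blue) = 5/11 ≈ 0.4545. (In a Pólya urn every draw has the same marginal probability 5/11.)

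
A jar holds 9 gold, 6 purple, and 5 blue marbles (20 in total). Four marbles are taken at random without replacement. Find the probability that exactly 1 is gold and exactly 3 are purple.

12/323

Unordered draws without replacement: count favorable combinations over C(20,4).
Favorable = C(9,1) · C(6,3) · C(5,0) = 180; total = C(20,4) = 4845.
P = 180/4845 = 12/323 ≈ 0.0372.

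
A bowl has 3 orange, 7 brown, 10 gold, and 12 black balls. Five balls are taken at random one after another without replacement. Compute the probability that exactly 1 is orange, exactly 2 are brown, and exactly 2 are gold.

405/28768

Unordered draws without replacement: count favorable combinations over C(32,5).
Favorable = C(3,1) · C(7,2) · C(10,2) · C(12,0) = 2835; total = C(32,5) = 201376.
P = 2835/201376 = 405/28768 ≈ 0.0141.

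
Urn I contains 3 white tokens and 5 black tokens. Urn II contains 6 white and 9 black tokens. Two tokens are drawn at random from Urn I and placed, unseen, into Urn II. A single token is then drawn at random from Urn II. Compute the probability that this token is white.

27/68

Condition on how many of the transferred tokens are white (from Urn I: 3 white of 8; then Urn II has 17 total).
  0 white: C(3,0)C(5,2)/C(8,2) = 5/14; then P = 6/17
  1 white: C(3,1)C(5,1)/C(8,2) = 15/28; then P = 7/17
  2 white: C(3,2)C(5,0)/C(8,2) = 3/28; then P = 8/17
P(white from Urn II) = 27/68 ≈ 0.3971.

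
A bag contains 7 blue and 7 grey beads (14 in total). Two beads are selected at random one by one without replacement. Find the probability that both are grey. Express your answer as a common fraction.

3/13

Multiply the conditional probability of each draw in order, without replacement, so each draw removes one from its color and from the total.
P = (7/14) · (6/13) = 3/13 ≈ 0.2308.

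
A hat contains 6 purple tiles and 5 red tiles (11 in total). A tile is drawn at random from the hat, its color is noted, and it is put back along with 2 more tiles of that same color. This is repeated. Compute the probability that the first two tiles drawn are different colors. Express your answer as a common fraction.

Either red then purple, or purple then red; after the first draw the total is 13.
P = (5/11)·(6/13) + (6/11)·(5/13) = 60/143 ≈ 0.4196.

60/143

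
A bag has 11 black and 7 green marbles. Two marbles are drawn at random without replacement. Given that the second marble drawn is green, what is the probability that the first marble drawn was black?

11/17

P(first=black and the second marble drawn is green) = (11/18)·(7/17) = 77/306.
P(the second marble drawn is green) = Σ over first color = 77/306 + 7/51 = 7/18.
By Bayes, P(first=black | the second marble drawn is green) = 77/306 / 7/18 = 11/17 ≈ 0.6471.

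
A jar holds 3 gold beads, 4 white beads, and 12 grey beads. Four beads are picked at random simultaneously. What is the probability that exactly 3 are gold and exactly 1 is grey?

Unordered draws without replacement: count favorable combinations over C(19,4).
Favorable = C(3,3) · C(4,0) · C(12,1) = 12; total = C(19,4) = 3876.
P = 12/3876 = 1/323 ≈ 0.0031.

1/323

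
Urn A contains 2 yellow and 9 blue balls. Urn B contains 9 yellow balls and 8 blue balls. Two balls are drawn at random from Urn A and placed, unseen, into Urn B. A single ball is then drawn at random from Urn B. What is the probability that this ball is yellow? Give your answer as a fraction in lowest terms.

Condition on how many of the transferred balls are yellow (from Urn A: 2 yellow of 11; then Urn B has 19 total).
  0 yellow: C(2,0)C(9,2)/C(11,2) = 36/55; then P = 9/19
  1 yellow: C(2,1)C(9,1)/C(11,2) = 18/55; then P = 10/19
  2 yellow: C(2,2)C(9,0)/C(11,2) = 1/55; then P = 11/19
P(yellow from Urn B) = 103/209 ≈ 0.4928.

103/209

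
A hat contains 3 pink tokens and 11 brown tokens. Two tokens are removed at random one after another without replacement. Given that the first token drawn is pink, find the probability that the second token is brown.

11/13

After removing 1 pink, the hat has 11 brown out of 13 remaining.
P(second is brown | given) = 11/13 ≈ 0.8462.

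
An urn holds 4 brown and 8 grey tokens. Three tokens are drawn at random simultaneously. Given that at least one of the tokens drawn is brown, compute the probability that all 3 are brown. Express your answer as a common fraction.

P(all 3 brown) = C(4,3)/C(12,3) = 1/55; P(at least one brown) = 1 − C(8,3)/C(12,3) = 41/55.
Since 'all 3 brown' ⊆ 'at least one brown', P(all 3 | at least one) = 1/55 / 41/55 = 1/41 ≈ 0.0244.

1/41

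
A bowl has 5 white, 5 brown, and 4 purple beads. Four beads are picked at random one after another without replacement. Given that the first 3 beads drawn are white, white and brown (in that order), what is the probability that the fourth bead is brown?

After removing 2 white, 1 brown, the bowl has 4 brown out of 11 remaining.
P(fourth is brown | given) = 4/11 ≈ 0.3636.

4/11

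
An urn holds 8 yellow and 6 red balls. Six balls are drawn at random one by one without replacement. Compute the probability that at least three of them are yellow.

362/429

Sum the hypergeometric tail for j = 3,…,6 yellow balls.
Favorable = C(8,3)·C(6,3) + C(8,4)·C(6,2) + C(8,5)·C(6,1) + C(8,6)·C(6,0) = 2534; total = C(14,6) = 3003.
P = 2534/3003 = 362/429 ≈ 0.8438.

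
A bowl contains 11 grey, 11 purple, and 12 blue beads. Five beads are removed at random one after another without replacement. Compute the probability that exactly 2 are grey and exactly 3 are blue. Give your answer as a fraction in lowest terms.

Unordered draws without replacement: count favorable combinations over C(34,5).
Favorable = C(11,2) · C(11,0) · C(12,3) = 12100; total = C(34,5) = 278256.
P = 12100/278256 = 275/6324 ≈ 0.0435.

275/6324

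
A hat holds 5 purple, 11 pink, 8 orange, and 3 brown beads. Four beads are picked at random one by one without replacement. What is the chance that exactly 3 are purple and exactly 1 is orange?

Unordered draws without replacement: count favorable combinations over C(27,4).
Favorable = C(5,3) · C(11,0) · C(8,1) · C(3,0) = 80; total = C(27,4) = 17550.
P = 80/17550 = 8/1755 ≈ 0.0046.

8/1755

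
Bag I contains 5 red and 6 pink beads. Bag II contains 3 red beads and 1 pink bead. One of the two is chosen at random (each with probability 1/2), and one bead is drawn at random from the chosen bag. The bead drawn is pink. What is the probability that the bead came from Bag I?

24/35

P(pink | Bag I) = 6/11; P(pink | Bag II) = 1/4.
P(pink) = 1/2·6/11 + 1/2·1/4 = 35/88.
By Bayes' rule, P(Bag I | pink) = 3/11 / 35/88 = 24/35 ≈ 0.6857.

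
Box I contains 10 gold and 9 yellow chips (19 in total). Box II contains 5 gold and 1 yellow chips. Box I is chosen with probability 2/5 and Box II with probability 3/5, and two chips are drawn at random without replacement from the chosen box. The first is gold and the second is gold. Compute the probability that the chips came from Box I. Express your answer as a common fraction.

5/24

P(E | Box I) = 5/19; P(E | Box II) = 2/3.
P(E) = 2/5·5/19 + 3/5·2/3 = 48/95.
By Bayes' rule, P(Box I | E) = 2/19 / 48/95 = 5/24 ≈ 0.2083.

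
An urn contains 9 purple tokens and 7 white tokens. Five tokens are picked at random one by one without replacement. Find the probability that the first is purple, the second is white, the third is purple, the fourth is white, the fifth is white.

3/104

Multiply the conditional probability of each draw in order, without replacement, so each draw removes one from its color and from the total.
P = (9/16) · (7/15) · (8/14) · (6/13) · (5/12) = 3/104 ≈ 0.0288.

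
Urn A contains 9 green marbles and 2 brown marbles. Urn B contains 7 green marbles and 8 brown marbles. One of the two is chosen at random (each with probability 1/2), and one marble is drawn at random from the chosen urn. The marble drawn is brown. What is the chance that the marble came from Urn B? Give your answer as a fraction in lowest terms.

P(brown | Urn A) = 2/11; P(brown | Urn B) = 8/15.
P(brown) = 1/2·2/11 + 1/2·8/15 = 59/165.
By Bayes' rule, P(Urn B | brown) = 4/15 / 59/165 = 44/59 ≈ 0.7458.

44/59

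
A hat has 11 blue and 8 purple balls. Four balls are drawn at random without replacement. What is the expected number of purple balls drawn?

32/19

By linearity of expectation, E[X] = Σ P(draw i is purple); by symmetry each draw (even without replacement) has P(purple) = 8/19.
E[X] = 4 · 8/19 = 32/19 ≈ 1.6842.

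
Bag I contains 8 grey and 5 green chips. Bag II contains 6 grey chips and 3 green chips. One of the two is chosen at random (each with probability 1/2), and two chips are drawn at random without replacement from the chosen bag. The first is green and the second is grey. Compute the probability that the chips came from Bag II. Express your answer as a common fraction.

P(E | Bag I) = 10/39; P(E | Bag II) = 1/4.
P(E) = 1/2·10/39 + 1/2·1/4 = 79/312.
By Bayes' rule, P(Bag II | E) = 1/8 / 79/312 = 39/79 ≈ 0.4937.

39/79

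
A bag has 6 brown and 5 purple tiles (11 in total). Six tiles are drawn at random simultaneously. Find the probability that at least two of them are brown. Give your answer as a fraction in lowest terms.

Sum the hypergeometric tail for j = 2,…,6 brown tiles.
Favorable = C(6,2)·C(5,4) + C(6,3)·C(5,3) + C(6,4)·C(5,2) + C(6,5)·C(5,1) + C(6,6)·C(5,0) = 456; total = C(11,6) = 462.
P = 456/462 = 76/77 ≈ 0.9870.

76/77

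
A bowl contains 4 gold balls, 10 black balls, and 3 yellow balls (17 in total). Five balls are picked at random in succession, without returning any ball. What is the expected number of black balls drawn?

50/17

By linearity of expectation, E[X] = Σ P(draw i is black); by symmetry each draw (even without replacement) has P(black) = 10/17.
E[X] = 5 · 10/17 = 50/17 ≈ 2.9412.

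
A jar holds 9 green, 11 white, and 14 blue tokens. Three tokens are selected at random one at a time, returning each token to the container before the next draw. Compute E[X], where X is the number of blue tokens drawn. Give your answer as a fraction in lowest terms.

21/17

By linearity of expectation, E[X] = Σ P(draw i is blue); each independent draw has P(blue) = 14/34.
E[X] = 3 · 14/34 = 21/17 ≈ 1.2353.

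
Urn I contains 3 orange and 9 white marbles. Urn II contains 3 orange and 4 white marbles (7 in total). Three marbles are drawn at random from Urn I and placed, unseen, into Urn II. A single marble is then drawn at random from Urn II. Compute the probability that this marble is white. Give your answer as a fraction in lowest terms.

Condition on how many of the transferred marbles are white (from Urn I: 9 white of 12; then Urn II has 10 total).
  0 white: C(9,0)C(3,3)/C(12,3) = 1/220; then P = 4/10
  1 white: C(9,1)C(3,2)/C(12,3) = 27/220; then P = 5/10
  2 white: C(9,2)C(3,1)/C(12,3) = 27/55; then P = 6/10
  3 white: C(9,3)C(3,0)/C(12,3) = 21/55; then P = 7/10
P(white from Urn II) = 5/8 ≈ 0.6250.

5/8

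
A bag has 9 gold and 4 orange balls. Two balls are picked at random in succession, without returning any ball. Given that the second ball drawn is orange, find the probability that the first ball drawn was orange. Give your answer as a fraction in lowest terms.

P(first=orange and the second ball drawn is orange) = (4/13)·(3/12) = 1/13.
P(the second ball drawn is orange) = Σ over first color = 3/13 + 1/13 = 4/13.
By Bayes, P(first=orange | the second ball drawn is orange) = 1/13 / 4/13 = 1/4 ≈ 0.2500.

1/4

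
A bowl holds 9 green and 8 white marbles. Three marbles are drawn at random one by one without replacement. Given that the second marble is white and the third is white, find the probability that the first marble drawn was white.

2/5

P(first=white and the second marble is white and the third is white) = (8/17)·(7/16)·(6/15) = 7/85.
P(E) = Σ over first color = 21/170 + 7/85 = 7/34.
By Bayes, P(first=white | E) = 7/85 / 7/34 = 2/5 ≈ 0.4000.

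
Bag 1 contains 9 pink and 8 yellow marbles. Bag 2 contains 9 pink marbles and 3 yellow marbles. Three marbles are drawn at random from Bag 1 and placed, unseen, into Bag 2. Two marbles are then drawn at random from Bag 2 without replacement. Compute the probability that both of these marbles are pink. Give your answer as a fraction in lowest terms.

579/1190

Condition on how many of the transferred marbles are pink (from Bag 1: 9 pink of 17; then Bag 2 has 15 total).
  0 pink: C(9,0)C(8,3)/C(17,3) = 7/85; then P = C(9,2)/C(15,2) = 12/35
  1 pink: C(9,1)C(8,2)/C(17,3) = 63/170; then P = C(10,2)/C(15,2) = 3/7
  2 pink: C(9,2)C(8,1)/C(17,3) = 36/85; then P = C(11,2)/C(15,2) = 11/21
  3 pink: C(9,3)C(8,0)/C(17,3) = 21/170; then P = C(12,2)/C(15,2) = 22/35
P(both pink) = 579/1190 ≈ 0.4866.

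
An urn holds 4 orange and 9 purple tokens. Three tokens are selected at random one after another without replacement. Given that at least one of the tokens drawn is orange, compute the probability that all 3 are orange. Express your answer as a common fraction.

P(all 3 orange) = C(4,3)/C(13,3) = 2/143; P(at least one orange) = 1 − C(9,3)/C(13,3) = 101/143.
Since 'all 3 orange' ⊆ 'at least one orange', P(all 3 | at least one) = 2/143 / 101/143 = 2/101 ≈ 0.0198.

2/101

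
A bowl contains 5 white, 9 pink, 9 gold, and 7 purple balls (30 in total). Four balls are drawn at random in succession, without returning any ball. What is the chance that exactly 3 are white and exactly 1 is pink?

Unordered draws without replacement: count favorable combinations over C(30,4).
Favorable = C(5,3) · C(9,1) · C(9,0) · C(7,0) = 90; total = C(30,4) = 27405.
P = 90/27405 = 2/609 ≈ 0.0033.

2/609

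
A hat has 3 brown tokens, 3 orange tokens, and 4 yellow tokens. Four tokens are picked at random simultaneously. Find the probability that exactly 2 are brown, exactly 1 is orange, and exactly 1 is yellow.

6/35

Unordered draws without replacement: count favorable combinations over C(10,4).
Favorable = C(3,2) · C(3,1) · C(4,1) = 36; total = C(10,4) = 210.
P = 36/210 = 6/35 ≈ 0.1714.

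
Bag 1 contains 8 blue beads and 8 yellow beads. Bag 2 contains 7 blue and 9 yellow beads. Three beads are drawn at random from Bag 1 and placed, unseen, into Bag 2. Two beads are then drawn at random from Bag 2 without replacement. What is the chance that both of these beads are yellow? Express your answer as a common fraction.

251/855

Condition on how many of the transferred beads are yellow (from Bag 1: 8 yellow of 16; then Bag 2 has 19 total).
  0 yellow: C(8,0)C(8,3)/C(16,3) = 1/10; then P = C(9,2)/C(19,2) = 4/19
  1 yellow: C(8,1)C(8,2)/C(16,3) = 2/5; then P = C(10,2)/C(19,2) = 5/19
  2 yellow: C(8,2)C(8,1)/C(16,3) = 2/5; then P = C(11,2)/C(19,2) = 55/171
  3 yellow: C(8,3)C(8,0)/C(16,3) = 1/10; then P = C(12,2)/C(19,2) = 22/57
P(both yellow) = 251/855 ≈ 0.2936.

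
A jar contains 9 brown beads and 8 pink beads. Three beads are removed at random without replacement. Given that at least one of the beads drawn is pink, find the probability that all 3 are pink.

14/149

P(all 3 pink) = C(8,3)/C(17,3) = 7/85; P(at least one pink) = 1 − C(9,3)/C(17,3) = 149/170.
Since 'all 3 pink' ⊆ 'at least one pink', P(all 3 | at least one) = 7/85 / 149/170 = 14/149 ≈ 0.0940.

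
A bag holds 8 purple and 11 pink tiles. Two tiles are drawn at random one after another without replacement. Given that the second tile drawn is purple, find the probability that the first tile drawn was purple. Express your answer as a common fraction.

7/18

P(first=purple and the second tile drawn is purple) = (8/19)·(7/18) = 28/171.
P(the second tile drawn is purple) = Σ over first color = 28/171 + 44/171 = 8/19.
By Bayes, P(first=purple | the second tile drawn is purple) = 28/171 / 8/19 = 7/18 ≈ 0.3889.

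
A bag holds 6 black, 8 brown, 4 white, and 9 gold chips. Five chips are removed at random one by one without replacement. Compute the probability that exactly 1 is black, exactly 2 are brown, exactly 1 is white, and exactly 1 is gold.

Unordered draws without replacement: count favorable combinations over C(27,5).
Favorable = C(6,1) · C(8,2) · C(4,1) · C(9,1) = 6048; total = C(27,5) = 80730.
P = 6048/80730 = 112/1495 ≈ 0.0749.

112/1495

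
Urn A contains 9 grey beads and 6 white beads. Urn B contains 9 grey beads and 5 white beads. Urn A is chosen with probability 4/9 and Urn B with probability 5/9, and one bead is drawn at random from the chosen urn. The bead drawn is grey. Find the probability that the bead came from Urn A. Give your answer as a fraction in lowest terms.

56/131

P(grey | Urn A) = 3/5; P(grey | Urn B) = 9/14.
P(grey) = 4/9·3/5 + 5/9·9/14 = 131/210.
By Bayes' rule, P(Urn A | grey) = 4/15 / 131/210 = 56/131 ≈ 0.4275.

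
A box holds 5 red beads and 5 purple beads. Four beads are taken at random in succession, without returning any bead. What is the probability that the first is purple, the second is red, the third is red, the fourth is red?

5/84

Multiply the conditional probability of each draw in order, without replacement, so each draw removes one from its color and from the total.
P = (5/10) · (5/9) · (4/8) · (3/7) = 5/84 ≈ 0.0595.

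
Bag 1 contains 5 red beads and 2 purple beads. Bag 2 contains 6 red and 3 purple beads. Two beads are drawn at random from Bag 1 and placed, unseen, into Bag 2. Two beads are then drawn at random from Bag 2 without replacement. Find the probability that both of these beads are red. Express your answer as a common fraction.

Condition on how many of the transferred beads are red (from Bag 1: 5 red of 7; then Bag 2 has 11 total).
  0 red: C(5,0)C(2,2)/C(7,2) = 1/21; then P = C(6,2)/C(11,2) = 3/11
  1 red: C(5,1)C(2,1)/C(7,2) = 10/21; then P = C(7,2)/C(11,2) = 21/55
  2 red: C(5,2)C(2,0)/C(7,2) = 10/21; then P = C(8,2)/C(11,2) = 28/55
P(both red) = 101/231 ≈ 0.4372.

101/231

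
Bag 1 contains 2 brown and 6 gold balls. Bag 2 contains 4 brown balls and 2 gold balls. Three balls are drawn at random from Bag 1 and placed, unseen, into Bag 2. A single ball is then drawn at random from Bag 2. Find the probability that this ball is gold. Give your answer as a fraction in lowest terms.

17/36

Condition on how many of the transferred balls are gold (from Bag 1: 6 gold of 8; then Bag 2 has 9 total).
  1 gold: C(6,1)C(2,2)/C(8,3) = 3/28; then P = 3/9
  2 gold: C(6,2)C(2,1)/C(8,3) = 15/28; then P = 4/9
  3 gold: C(6,3)C(2,0)/C(8,3) = 5/14; then P = 5/9
P(gold from Bag 2) = 17/36 ≈ 0.4722.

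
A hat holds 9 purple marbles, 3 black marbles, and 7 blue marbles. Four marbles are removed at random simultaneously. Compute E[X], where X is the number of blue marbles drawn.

By linearity of expectation, E[X] = Σ P(draw i is blue); by symmetry each draw (even without replacement) has P(blue) = 7/19.
E[X] = 4 · 7/19 = 28/19 ≈ 1.4737.

28/19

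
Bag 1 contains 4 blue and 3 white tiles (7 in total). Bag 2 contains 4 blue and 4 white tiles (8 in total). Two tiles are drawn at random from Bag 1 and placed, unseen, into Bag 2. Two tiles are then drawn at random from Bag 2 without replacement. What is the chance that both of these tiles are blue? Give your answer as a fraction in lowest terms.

Condition on how many of the transferred tiles are blue (from Bag 1: 4 blue of 7; then Bag 2 has 10 total).
  0 blue: C(4,0)C(3,2)/C(7,2) = 1/7; then P = C(4,2)/C(10,2) = 2/15
  1 blue: C(4,1)C(3,1)/C(7,2) = 4/7; then P = C(5,2)/C(10,2) = 2/9
  2 blue: C(4,2)C(3,0)/C(7,2) = 2/7; then P = C(6,2)/C(10,2) = 1/3
P(both blue) = 76/315 ≈ 0.2413.

76/315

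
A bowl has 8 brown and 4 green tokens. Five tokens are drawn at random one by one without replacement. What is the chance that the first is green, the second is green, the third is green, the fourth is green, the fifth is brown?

1/495

Multiply the conditional probability of each draw in order, without replacement, so each draw removes one from its color and from the total.
P = (4/12) · (3/11) · (2/10) · (1/9) · (8/8) = 1/495 ≈ 0.0020.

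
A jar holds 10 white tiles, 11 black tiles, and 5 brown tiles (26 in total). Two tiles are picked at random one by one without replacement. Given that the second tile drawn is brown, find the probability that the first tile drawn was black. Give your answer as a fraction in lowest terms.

P(first=black and the second tile drawn is brown) = (11/26)·(5/25) = 11/130.
P(the second tile drawn is brown) = Σ over first color = 1/13 + 11/130 + 2/65 = 5/26.
By Bayes, P(first=black | the second tile drawn is brown) = 11/130 / 5/26 = 11/25 ≈ 0.4400.

11/25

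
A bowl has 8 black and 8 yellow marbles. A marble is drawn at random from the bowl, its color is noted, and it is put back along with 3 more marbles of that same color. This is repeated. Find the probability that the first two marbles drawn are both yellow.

After a yellow draw the bowl holds 11 yellow out of 19.
P = (8/16)·(11/19) = 11/38 ≈ 0.2895.

11/38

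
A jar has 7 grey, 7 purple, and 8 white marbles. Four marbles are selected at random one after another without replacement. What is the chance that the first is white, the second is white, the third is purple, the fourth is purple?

Multiply the conditional probability of each draw in order, without replacement, so each draw removes one from its color and from the total.
P = (8/22) · (7/21) · (7/20) · (6/19) = 14/1045 ≈ 0.0134.

14/1045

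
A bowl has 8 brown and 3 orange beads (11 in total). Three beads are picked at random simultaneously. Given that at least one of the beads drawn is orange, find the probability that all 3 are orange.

P(all 3 orange) = C(3,3)/C(11,3) = 1/165; P(at least one orange) = 1 − C(8,3)/C(11,3) = 109/165.
Since 'all 3 orange' ⊆ 'at least one orange', P(all 3 | at least one) = 1/165 / 109/165 = 1/109 ≈ 0.0092.

1/109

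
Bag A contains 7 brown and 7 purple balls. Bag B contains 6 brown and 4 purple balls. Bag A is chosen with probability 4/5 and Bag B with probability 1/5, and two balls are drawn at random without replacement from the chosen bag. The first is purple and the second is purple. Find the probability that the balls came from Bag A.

P(E | Bag A) = 3/13; P(E | Bag B) = 2/15.
P(E) = 4/5·3/13 + 1/5·2/15 = 206/975.
By Bayes' rule, P(Bag A | E) = 12/65 / 206/975 = 90/103 ≈ 0.8738.

90/103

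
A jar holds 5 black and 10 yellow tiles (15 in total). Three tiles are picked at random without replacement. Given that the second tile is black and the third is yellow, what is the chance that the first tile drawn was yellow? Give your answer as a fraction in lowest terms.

9/13

P(first=yellow and the second tile is black and the third is yellow) = (10/15)·(5/14)·(9/13) = 15/91.
P(E) = Σ over first color = 20/273 + 15/91 = 5/21.
By Bayes, P(first=yellow | E) = 15/91 / 5/21 = 9/13 ≈ 0.6923.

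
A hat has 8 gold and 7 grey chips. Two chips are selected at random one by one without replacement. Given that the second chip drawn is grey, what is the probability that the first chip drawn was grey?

P(first=grey and the second chip drawn is grey) = (7/15)·(6/14) = 1/5.
P(the second chip drawn is grey) = Σ over first color = 4/15 + 1/5 = 7/15.
By Bayes, P(first=grey | the second chip drawn is grey) = 1/5 / 7/15 = 3/7 ≈ 0.4286.

3/7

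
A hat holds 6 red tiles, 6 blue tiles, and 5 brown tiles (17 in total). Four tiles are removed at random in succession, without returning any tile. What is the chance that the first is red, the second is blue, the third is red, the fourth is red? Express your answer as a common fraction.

Multiply the conditional probability of each draw in order, without replacement, so each draw removes one from its color and from the total.
P = (6/17) · (6/16) · (5/15) · (4/14) = 3/238 ≈ 0.0126.

3/238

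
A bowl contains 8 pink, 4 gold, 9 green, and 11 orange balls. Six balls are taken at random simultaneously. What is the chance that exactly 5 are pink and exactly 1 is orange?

11/16182

Unordered draws without replacement: count favorable combinations over C(32,6).
Favorable = C(8,5) · C(4,0) · C(9,0) · C(11,1) = 616; total = C(32,6) = 906192.
P = 616/906192 = 11/16182 ≈ 0.0007.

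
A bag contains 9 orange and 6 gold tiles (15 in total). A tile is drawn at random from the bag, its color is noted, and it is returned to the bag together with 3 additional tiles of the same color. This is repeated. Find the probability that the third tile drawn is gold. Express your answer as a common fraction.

Sum over the four possibilities for the first two draws (gold/not-gold each), tracking how the gold count and total change by +3 per draw.
P(third is gold) = 2/5 ≈ 0.4000. (In a Pólya urn every draw has the same marginal probability 6/15.)

2/5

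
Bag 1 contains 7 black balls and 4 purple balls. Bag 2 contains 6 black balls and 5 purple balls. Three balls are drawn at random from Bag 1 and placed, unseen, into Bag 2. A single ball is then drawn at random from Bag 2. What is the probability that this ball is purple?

67/154

Condition on how many of the transferred balls are purple (from Bag 1: 4 purple of 11; then Bag 2 has 14 total).
  0 purple: C(4,0)C(7,3)/C(11,3) = 7/33; then P = 5/14
  1 purple: C(4,1)C(7,2)/C(11,3) = 28/55; then P = 6/14
  2 purple: C(4,2)C(7,1)/C(11,3) = 14/55; then P = 7/14
  3 purple: C(4,3)C(7,0)/C(11,3) = 4/165; then P = 8/14
P(purple from Bag 2) = 67/154 ≈ 0.4351.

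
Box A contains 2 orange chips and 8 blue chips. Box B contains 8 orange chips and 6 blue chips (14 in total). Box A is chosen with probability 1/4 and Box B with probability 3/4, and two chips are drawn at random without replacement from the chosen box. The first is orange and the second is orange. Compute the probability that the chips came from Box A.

13/553

P(E | Box A) = 1/45; P(E | Box B) = 4/13.
P(E) = 1/4·1/45 + 3/4·4/13 = 553/2340.
By Bayes' rule, P(Box A | E) = 1/180 / 553/2340 = 13/553 ≈ 0.0235.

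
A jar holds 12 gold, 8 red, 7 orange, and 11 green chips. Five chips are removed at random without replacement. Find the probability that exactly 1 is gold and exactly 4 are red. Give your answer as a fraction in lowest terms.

20/11951

Unordered draws without replacement: count favorable combinations over C(38,5).
Favorable = C(12,1) · C(8,4) · C(7,0) · C(11,0) = 840; total = C(38,5) = 501942.
P = 840/501942 = 20/11951 ≈ 0.0017.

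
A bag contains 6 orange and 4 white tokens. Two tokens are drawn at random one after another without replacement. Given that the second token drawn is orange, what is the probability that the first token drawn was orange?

P(first=orange and the second token drawn is orange) = (6/10)·(5/9) = 1/3.
P(the second token drawn is orange) = Σ over first color = 1/3 + 4/15 = 3/5.
By Bayes, P(first=orange | the second token drawn is orange) = 1/3 / 3/5 = 5/9 ≈ 0.5556.

5/9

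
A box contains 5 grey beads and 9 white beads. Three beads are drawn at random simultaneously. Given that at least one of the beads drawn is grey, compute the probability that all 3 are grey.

1/28

P(all 3 grey) = C(5,3)/C(14,3) = 5/182; P(at least one grey) = 1 − C(9,3)/C(14,3) = 10/13.
Since 'all 3 grey' ⊆ 'at least one grey', P(all 3 | at least one) = 5/182 / 10/13 = 1/28 ≈ 0.0357.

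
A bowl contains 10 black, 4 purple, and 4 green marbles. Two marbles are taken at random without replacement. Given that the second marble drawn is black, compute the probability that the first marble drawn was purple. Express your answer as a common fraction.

4/17

P(first=purple and the second marble drawn is black) = (4/18)·(10/17) = 20/153.
P(the second marble drawn is black) = Σ over first color = 5/17 + 20/153 + 20/153 = 5/9.
By Bayes, P(first=purple | the second marble drawn is black) = 20/153 / 5/9 = 4/17 ≈ 0.2353.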